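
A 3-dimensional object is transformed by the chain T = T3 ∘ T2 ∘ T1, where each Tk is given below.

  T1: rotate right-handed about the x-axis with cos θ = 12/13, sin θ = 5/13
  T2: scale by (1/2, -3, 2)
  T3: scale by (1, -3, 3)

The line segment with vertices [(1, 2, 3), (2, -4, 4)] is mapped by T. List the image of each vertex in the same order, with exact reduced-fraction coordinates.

image vertices: (1/2, 81/13, 276/13), (1, -612/13, 168/13)

T1 rotate right-handed about the x-axis with cos θ = 12/13, sin θ = 5/13: (1, 2, 3) → (1, 9/13, 46/13); (2, -4, 4) → (2, -68/13, 28/13)
T2 scale by (1/2, -3, 2): (1, 9/13, 46/13) → (1/2, -27/13, 92/13); (2, -68/13, 28/13) → (1, 204/13, 56/13)
T3 scale by (1, -3, 3): (1/2, -27/13, 92/13) → (1/2, 81/13, 276/13); (1, 204/13, 56/13) → (1, -612/13, 168/13)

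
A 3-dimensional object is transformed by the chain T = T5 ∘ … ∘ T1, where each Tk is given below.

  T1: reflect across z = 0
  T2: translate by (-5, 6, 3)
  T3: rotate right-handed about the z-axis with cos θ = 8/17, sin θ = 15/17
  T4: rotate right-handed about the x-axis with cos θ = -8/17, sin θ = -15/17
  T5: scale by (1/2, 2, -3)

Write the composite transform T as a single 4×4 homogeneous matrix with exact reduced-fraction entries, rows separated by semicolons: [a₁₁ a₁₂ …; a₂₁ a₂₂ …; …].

T1 = [1 0 0 0; 0 1 0 0; 0 0 -1 0; 0 0 0 1]
T2·T1 = [1 0 0 -5; 0 1 0 6; 0 0 -1 3; 0 0 0 1]
T3·…·T1 = [8/17 -15/17 0 -130/17; 15/17 8/17 0 -27/17; 0 0 -1 3; 0 0 0 1]
T4·…·T1 = [8/17 -15/17 0 -130/17; -120/289 -64/289 -15/17 981/289; -225/289 -120/289 8/17 -3/289; 0 0 0 1]
T5·…·T1 = [4/17 -15/34 0 -65/17; -240/289 -128/289 -30/17 1962/289; 675/289 360/289 -24/17 9/289; 0 0 0 1]

T = [4/17 -15/34 0 -65/17; -240/289 -128/289 -30/17 1962/289; 675/289 360/289 -24/17 9/289; 0 0 0 1]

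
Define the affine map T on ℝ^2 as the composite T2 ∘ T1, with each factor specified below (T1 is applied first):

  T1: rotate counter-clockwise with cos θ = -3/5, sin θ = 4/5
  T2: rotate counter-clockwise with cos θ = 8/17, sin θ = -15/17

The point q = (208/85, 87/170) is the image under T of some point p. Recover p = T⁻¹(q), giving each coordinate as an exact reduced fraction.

p = (3/2, -2)

T1 = [-3/5 -4/5 0; 4/5 -3/5 0; 0 0 1]
T2·T1 = [36/85 -77/85 0; 77/85 36/85 0; 0 0 1]
det M = 1; M⁻¹ = [36/85 77/85 0; -77/85 36/85 0; 0 0 1]
M⁻¹ · (208/85, 87/170)ᵀ = (3/2, -2)ᵀ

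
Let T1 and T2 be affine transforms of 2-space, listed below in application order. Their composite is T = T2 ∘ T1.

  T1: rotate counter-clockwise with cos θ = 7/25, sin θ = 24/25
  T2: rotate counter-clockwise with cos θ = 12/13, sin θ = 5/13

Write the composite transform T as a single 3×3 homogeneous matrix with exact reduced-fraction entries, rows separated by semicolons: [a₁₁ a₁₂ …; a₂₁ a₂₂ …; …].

T1 = [7/25 -24/25 0; 24/25 7/25 0; 0 0 1]
T2·T1 = [-36/325 -323/325 0; 323/325 -36/325 0; 0 0 1]

T = [-36/325 -323/325 0; 323/325 -36/325 0; 0 0 1]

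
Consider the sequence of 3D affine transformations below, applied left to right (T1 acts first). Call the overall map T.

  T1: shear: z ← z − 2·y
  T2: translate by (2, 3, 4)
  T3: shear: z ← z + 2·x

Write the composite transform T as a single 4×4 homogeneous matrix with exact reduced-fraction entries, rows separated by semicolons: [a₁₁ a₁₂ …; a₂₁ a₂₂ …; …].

T1 = [1 0 0 0; 0 1 0 0; 0 -2 1 0; 0 0 0 1]
T2·T1 = [1 0 0 2; 0 1 0 3; 0 -2 1 4; 0 0 0 1]
T3·…·T1 = [1 0 0 2; 0 1 0 3; 2 -2 1 8; 0 0 0 1]

T = [1 0 0 2; 0 1 0 3; 2 -2 1 8; 0 0 0 1]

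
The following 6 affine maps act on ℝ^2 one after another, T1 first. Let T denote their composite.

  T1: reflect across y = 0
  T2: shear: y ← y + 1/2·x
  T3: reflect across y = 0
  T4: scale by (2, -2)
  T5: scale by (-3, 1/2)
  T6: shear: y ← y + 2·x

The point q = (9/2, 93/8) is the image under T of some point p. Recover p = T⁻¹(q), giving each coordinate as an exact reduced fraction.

p = (-3/4, -3)

T1 = [1 0 0; 0 -1 0; 0 0 1]
T2·T1 = [1 0 0; 1/2 -1 0; 0 0 1]
T3·…·T1 = [1 0 0; -1/2 1 0; 0 0 1]
T4·…·T1 = [2 0 0; 1 -2 0; 0 0 1]
T5·…·T1 = [-6 0 0; 1/2 -1 0; 0 0 1]
T6·…·T1 = [-6 0 0; -23/2 -1 0; 0 0 1]
det M = 6; M⁻¹ = [-1/6 0 0; 23/12 -1 0; 0 0 1]
M⁻¹ · (9/2, 93/8)ᵀ = (-3/4, -3)ᵀ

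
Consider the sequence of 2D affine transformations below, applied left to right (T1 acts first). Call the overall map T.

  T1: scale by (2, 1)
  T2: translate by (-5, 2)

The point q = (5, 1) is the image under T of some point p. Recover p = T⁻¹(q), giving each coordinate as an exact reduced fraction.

T1 = [2 0 0; 0 1 0; 0 0 1]
T2·T1 = [2 0 -5; 0 1 2; 0 0 1]
det M = 2; M⁻¹ = [1/2 0 5/2; 0 1 -2; 0 0 1]
M⁻¹ · (5, 1)ᵀ = (5, -1)ᵀ

p = (5, -1)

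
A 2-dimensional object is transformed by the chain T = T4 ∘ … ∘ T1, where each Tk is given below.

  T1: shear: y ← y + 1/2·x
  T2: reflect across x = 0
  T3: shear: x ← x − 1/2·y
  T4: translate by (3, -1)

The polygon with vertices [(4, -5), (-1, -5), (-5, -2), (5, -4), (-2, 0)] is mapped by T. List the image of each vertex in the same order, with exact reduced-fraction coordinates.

image vertices: (1/2, -4), (27/4, -13/2), (41/4, -11/2), (-5/4, -5/2), (11/2, -2)

T1 shear: y ← y + 1/2·x: (4, -5) → (4, -3); (-1, -5) → (-1, -11/2); (-5, -2) → (-5, -9/2); (5, -4) → (5, -3/2); (-2, 0) → (-2, -1)
T2 reflect across x = 0: (4, -3) → (-4, -3); (-1, -11/2) → (1, -11/2); (-5, -9/2) → (5, -9/2); (5, -3/2) → (-5, -3/2); (-2, -1) → (2, -1)
T3 shear: x ← x − 1/2·y: (-4, -3) → (-5/2, -3); (1, -11/2) → (15/4, -11/2); (5, -9/2) → (29/4, -9/2); (-5, -3/2) → (-17/4, -3/2); (2, -1) → (5/2, -1)
T4 translate by (3, -1): (-5/2, -3) → (1/2, -4); (15/4, -11/2) → (27/4, -13/2); (29/4, -9/2) → (41/4, -11/2); (-17/4, -3/2) → (-5/4, -5/2); (5/2, -1) → (11/2, -2)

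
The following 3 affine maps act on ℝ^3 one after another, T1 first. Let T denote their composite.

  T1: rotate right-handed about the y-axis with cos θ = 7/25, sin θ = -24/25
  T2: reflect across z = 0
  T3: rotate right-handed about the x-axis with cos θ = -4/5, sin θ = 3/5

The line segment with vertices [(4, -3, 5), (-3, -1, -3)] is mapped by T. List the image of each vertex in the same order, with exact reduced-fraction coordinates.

image vertices: (-92/25, 693/125, 299/125), (51/25, -179/125, -447/125)

T1 rotate right-handed about the y-axis with cos θ = 7/25, sin θ = -24/25: (4, -3, 5) → (-92/25, -3, 131/25); (-3, -1, -3) → (51/25, -1, -93/25)
T2 reflect across z = 0: (-92/25, -3, 131/25) → (-92/25, -3, -131/25); (51/25, -1, -93/25) → (51/25, -1, 93/25)
T3 rotate right-handed about the x-axis with cos θ = -4/5, sin θ = 3/5: (-92/25, -3, -131/25) → (-92/25, 693/125, 299/125); (51/25, -1, 93/25) → (51/25, -179/125, -447/125)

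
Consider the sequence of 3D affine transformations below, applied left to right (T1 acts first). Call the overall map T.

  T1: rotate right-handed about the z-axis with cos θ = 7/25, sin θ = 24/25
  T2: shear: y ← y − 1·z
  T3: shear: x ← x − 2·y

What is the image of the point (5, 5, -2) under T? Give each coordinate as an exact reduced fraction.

T(p) = (-99/5, 41/5, -2)

T1 rotate right-handed about the z-axis with cos θ = 7/25, sin θ = 24/25: (5, 5, -2) → (-17/5, 31/5, -2)
T2 shear: y ← y − 1·z: (-17/5, 31/5, -2) → (-17/5, 41/5, -2)
T3 shear: x ← x − 2·y: (-17/5, 41/5, -2) → (-99/5, 41/5, -2)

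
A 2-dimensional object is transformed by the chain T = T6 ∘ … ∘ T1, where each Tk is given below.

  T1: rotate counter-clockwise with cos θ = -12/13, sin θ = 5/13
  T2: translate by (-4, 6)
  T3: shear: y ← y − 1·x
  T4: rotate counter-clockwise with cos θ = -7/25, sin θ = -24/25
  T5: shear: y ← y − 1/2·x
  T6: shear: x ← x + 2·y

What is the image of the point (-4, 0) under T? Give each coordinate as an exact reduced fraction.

T(p) = (-52/25, -1096/325)

T1 rotate counter-clockwise with cos θ = -12/13, sin θ = 5/13: (-4, 0) → (48/13, -20/13)
T2 translate by (-4, 6): (48/13, -20/13) → (-4/13, 58/13)
T3 shear: y ← y − 1·x: (-4/13, 58/13) → (-4/13, 62/13)
T4 rotate counter-clockwise with cos θ = -7/25, sin θ = -24/25: (-4/13, 62/13) → (1516/325, -26/25)
T5 shear: y ← y − 1/2·x: (1516/325, -26/25) → (1516/325, -1096/325)
T6 shear: x ← x + 2·y: (1516/325, -1096/325) → (-52/25, -1096/325)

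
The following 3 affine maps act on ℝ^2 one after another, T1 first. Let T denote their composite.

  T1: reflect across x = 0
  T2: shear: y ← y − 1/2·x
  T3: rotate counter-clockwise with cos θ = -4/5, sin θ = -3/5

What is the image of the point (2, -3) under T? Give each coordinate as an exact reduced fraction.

T(p) = (2/5, 14/5)

T1 reflect across x = 0: (2, -3) → (-2, -3)
T2 shear: y ← y − 1/2·x: (-2, -3) → (-2, -2)
T3 rotate counter-clockwise with cos θ = -4/5, sin θ = -3/5: (-2, -2) → (2/5, 14/5)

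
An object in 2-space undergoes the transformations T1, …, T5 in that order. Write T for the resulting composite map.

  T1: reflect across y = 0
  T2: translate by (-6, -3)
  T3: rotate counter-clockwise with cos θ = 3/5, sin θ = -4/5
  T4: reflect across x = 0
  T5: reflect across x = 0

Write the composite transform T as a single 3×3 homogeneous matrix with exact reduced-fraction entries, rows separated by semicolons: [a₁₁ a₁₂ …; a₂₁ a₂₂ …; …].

T1 = [1 0 0; 0 -1 0; 0 0 1]
T2·T1 = [1 0 -6; 0 -1 -3; 0 0 1]
T3·…·T1 = [3/5 -4/5 -6; -4/5 -3/5 3; 0 0 1]
T4·…·T1 = [-3/5 4/5 6; -4/5 -3/5 3; 0 0 1]
T5·…·T1 = [3/5 -4/5 -6; -4/5 -3/5 3; 0 0 1]

T = [3/5 -4/5 -6; -4/5 -3/5 3; 0 0 1]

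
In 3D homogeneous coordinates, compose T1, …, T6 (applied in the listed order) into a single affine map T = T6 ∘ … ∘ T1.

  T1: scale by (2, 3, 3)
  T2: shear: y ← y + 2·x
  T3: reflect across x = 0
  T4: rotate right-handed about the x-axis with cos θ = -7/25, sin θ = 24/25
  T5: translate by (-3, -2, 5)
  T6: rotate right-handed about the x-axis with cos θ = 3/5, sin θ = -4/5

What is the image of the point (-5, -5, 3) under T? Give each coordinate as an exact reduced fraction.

T1 scale by (2, 3, 3): (-5, -5, 3) → (-10, -15, 9)
T2 shear: y ← y + 2·x: (-10, -15, 9) → (-10, -35, 9)
T3 reflect across x = 0: (-10, -35, 9) → (10, -35, 9)
T4 rotate right-handed about the x-axis with cos θ = -7/25, sin θ = 24/25: (10, -35, 9) → (10, 29/25, -903/25)
T5 translate by (-3, -2, 5): (10, 29/25, -903/25) → (7, -21/25, -778/25)
T6 rotate right-handed about the x-axis with cos θ = 3/5, sin θ = -4/5: (7, -21/25, -778/25) → (7, -127/5, -18)

T(p) = (7, -127/5, -18)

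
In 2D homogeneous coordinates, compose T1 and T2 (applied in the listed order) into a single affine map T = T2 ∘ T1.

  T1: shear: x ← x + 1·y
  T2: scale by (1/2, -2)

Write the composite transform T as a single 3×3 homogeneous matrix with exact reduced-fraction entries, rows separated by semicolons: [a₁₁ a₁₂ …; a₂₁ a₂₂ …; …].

T = [1/2 1/2 0; 0 -2 0; 0 0 1]

T1 = [1 1 0; 0 1 0; 0 0 1]
T2·T1 = [1/2 1/2 0; 0 -2 0; 0 0 1]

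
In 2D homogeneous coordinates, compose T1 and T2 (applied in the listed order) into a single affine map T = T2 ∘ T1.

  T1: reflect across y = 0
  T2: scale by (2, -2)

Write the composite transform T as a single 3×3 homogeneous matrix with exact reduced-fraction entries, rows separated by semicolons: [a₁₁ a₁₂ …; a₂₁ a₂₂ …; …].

T = [2 0 0; 0 2 0; 0 0 1]

T1 = [1 0 0; 0 -1 0; 0 0 1]
T2·T1 = [2 0 0; 0 2 0; 0 0 1]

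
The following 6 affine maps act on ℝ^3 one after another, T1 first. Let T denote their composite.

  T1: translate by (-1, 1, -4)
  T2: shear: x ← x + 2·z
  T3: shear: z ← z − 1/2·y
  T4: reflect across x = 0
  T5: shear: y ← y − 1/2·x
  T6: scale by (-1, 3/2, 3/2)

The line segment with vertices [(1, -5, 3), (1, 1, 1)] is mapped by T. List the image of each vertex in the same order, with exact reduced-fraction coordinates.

image vertices: (-2, -15/2, 3/2), (-6, -3/2, -6)

T1 translate by (-1, 1, -4): (1, -5, 3) → (0, -4, -1); (1, 1, 1) → (0, 2, -3)
T2 shear: x ← x + 2·z: (0, -4, -1) → (-2, -4, -1); (0, 2, -3) → (-6, 2, -3)
T3 shear: z ← z − 1/2·y: (-2, -4, -1) → (-2, -4, 1); (-6, 2, -3) → (-6, 2, -4)
T4 reflect across x = 0: (-2, -4, 1) → (2, -4, 1); (-6, 2, -4) → (6, 2, -4)
T5 shear: y ← y − 1/2·x: (2, -4, 1) → (2, -5, 1); (6, 2, -4) → (6, -1, -4)
T6 scale by (-1, 3/2, 3/2): (2, -5, 1) → (-2, -15/2, 3/2); (6, -1, -4) → (-6, -3/2, -6)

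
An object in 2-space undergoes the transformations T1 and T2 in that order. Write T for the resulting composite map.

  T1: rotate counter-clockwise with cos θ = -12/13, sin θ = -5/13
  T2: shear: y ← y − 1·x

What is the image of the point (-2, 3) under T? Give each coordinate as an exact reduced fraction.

T1 rotate counter-clockwise with cos θ = -12/13, sin θ = -5/13: (-2, 3) → (3, -2)
T2 shear: y ← y − 1·x: (3, -2) → (3, -5)

T(p) = (3, -5)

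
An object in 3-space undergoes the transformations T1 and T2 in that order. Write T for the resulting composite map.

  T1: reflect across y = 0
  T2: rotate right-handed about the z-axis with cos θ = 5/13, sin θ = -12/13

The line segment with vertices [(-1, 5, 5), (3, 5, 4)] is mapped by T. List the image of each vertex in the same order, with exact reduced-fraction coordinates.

image vertices: (-5, -1, 5), (-45/13, -61/13, 4)

T1 reflect across y = 0: (-1, 5, 5) → (-1, -5, 5); (3, 5, 4) → (3, -5, 4)
T2 rotate right-handed about the z-axis with cos θ = 5/13, sin θ = -12/13: (-1, -5, 5) → (-5, -1, 5); (3, -5, 4) → (-45/13, -61/13, 4)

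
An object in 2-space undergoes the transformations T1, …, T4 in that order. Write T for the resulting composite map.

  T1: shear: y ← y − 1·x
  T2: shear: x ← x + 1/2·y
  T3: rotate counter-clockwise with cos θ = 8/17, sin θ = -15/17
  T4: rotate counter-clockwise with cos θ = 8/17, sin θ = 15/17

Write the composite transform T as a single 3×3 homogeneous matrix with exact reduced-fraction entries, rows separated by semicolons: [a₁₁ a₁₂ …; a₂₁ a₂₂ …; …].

T = [1/2 1/2 0; -1 1 0; 0 0 1]

T1 = [1 0 0; -1 1 0; 0 0 1]
T2·T1 = [1/2 1/2 0; -1 1 0; 0 0 1]
T3·…·T1 = [-11/17 19/17 0; -31/34 1/34 0; 0 0 1]
T4·…·T1 = [1/2 1/2 0; -1 1 0; 0 0 1]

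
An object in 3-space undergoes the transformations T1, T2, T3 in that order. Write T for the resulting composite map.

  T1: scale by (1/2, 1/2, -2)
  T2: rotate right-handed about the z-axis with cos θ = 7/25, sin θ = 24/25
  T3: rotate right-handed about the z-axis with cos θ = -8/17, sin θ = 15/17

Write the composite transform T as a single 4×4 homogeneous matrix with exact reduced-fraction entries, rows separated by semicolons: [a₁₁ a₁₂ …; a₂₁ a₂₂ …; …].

T1 = [1/2 0 0 0; 0 1/2 0 0; 0 0 -2 0; 0 0 0 1]
T2·T1 = [7/50 -12/25 0 0; 12/25 7/50 0 0; 0 0 -2 0; 0 0 0 1]
T3·…·T1 = [-208/425 87/850 0 0; -87/850 -208/425 0 0; 0 0 -2 0; 0 0 0 1]

T = [-208/425 87/850 0 0; -87/850 -208/425 0 0; 0 0 -2 0; 0 0 0 1]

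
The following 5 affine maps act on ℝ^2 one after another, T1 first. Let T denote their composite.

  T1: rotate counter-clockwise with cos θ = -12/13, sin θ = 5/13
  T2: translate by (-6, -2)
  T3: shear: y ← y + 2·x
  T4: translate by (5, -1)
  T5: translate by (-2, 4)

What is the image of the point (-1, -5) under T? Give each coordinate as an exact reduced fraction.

T1 rotate counter-clockwise with cos θ = -12/13, sin θ = 5/13: (-1, -5) → (37/13, 55/13)
T2 translate by (-6, -2): (37/13, 55/13) → (-41/13, 29/13)
T3 shear: y ← y + 2·x: (-41/13, 29/13) → (-41/13, -53/13)
T4 translate by (5, -1): (-41/13, -53/13) → (24/13, -66/13)
T5 translate by (-2, 4): (24/13, -66/13) → (-2/13, -14/13)

T(p) = (-2/13, -14/13)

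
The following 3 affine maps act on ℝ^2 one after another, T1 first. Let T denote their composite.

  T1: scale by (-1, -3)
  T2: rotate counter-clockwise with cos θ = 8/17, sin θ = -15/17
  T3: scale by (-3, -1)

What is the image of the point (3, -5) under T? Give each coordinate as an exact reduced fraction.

T1 scale by (-1, -3): (3, -5) → (-3, 15)
T2 rotate counter-clockwise with cos θ = 8/17, sin θ = -15/17: (-3, 15) → (201/17, 165/17)
T3 scale by (-3, -1): (201/17, 165/17) → (-603/17, -165/17)

T(p) = (-603/17, -165/17)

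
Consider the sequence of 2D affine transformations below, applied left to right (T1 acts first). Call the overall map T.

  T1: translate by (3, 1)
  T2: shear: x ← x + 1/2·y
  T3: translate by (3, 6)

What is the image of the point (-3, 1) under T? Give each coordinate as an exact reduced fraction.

T1 translate by (3, 1): (-3, 1) → (0, 2)
T2 shear: x ← x + 1/2·y: (0, 2) → (1, 2)
T3 translate by (3, 6): (1, 2) → (4, 8)

T(p) = (4, 8)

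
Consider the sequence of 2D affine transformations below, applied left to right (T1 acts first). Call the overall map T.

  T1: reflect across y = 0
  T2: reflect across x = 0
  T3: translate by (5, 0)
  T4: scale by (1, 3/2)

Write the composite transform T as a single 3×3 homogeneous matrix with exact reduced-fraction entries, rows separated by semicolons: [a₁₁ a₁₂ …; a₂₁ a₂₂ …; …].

T = [-1 0 5; 0 -3/2 0; 0 0 1]

T1 = [1 0 0; 0 -1 0; 0 0 1]
T2·T1 = [-1 0 0; 0 -1 0; 0 0 1]
T3·…·T1 = [-1 0 5; 0 -1 0; 0 0 1]
T4·…·T1 = [-1 0 5; 0 -3/2 0; 0 0 1]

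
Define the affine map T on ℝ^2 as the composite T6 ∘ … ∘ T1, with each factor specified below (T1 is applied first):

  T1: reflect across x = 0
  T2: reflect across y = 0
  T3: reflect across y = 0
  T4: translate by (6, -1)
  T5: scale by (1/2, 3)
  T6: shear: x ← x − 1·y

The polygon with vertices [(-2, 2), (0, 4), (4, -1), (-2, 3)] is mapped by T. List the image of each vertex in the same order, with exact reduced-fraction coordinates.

T1 reflect across x = 0: (-2, 2) → (2, 2); (0, 4) → (0, 4); (4, -1) → (-4, -1); (-2, 3) → (2, 3)
T2 reflect across y = 0: (2, 2) → (2, -2); (0, 4) → (0, -4); (-4, -1) → (-4, 1); (2, 3) → (2, -3)
T3 reflect across y = 0: (2, -2) → (2, 2); (0, -4) → (0, 4); (-4, 1) → (-4, -1); (2, -3) → (2, 3)
T4 translate by (6, -1): (2, 2) → (8, 1); (0, 4) → (6, 3); (-4, -1) → (2, -2); (2, 3) → (8, 2)
T5 scale by (1/2, 3): (8, 1) → (4, 3); (6, 3) → (3, 9); (2, -2) → (1, -6); (8, 2) → (4, 6)
T6 shear: x ← x − 1·y: (4, 3) → (1, 3); (3, 9) → (-6, 9); (1, -6) → (7, -6); (4, 6) → (-2, 6)

image vertices: (1, 3), (-6, 9), (7, -6), (-2, 6)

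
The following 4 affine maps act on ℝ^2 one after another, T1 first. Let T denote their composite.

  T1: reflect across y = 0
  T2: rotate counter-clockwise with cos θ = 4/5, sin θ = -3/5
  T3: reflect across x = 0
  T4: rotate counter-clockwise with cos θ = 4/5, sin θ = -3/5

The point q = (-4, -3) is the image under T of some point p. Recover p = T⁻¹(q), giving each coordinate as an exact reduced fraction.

T1 = [1 0 0; 0 -1 0; 0 0 1]
T2·T1 = [4/5 -3/5 0; -3/5 -4/5 0; 0 0 1]
T3·…·T1 = [-4/5 3/5 0; -3/5 -4/5 0; 0 0 1]
T4·…·T1 = [-1 0 0; 0 -1 0; 0 0 1]
det M = 1; M⁻¹ = [-1 0 0; 0 -1 0; 0 0 1]
M⁻¹ · (-4, -3)ᵀ = (4, 3)ᵀ

p = (4, 3)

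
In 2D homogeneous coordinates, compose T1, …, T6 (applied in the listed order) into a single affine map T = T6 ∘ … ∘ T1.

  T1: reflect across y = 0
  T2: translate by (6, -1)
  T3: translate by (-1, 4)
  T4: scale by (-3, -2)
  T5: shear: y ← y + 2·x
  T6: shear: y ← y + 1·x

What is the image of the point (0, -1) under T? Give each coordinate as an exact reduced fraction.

T1 reflect across y = 0: (0, -1) → (0, 1)
T2 translate by (6, -1): (0, 1) → (6, 0)
T3 translate by (-1, 4): (6, 0) → (5, 4)
T4 scale by (-3, -2): (5, 4) → (-15, -8)
T5 shear: y ← y + 2·x: (-15, -8) → (-15, -38)
T6 shear: y ← y + 1·x: (-15, -38) → (-15, -53)

T(p) = (-15, -53)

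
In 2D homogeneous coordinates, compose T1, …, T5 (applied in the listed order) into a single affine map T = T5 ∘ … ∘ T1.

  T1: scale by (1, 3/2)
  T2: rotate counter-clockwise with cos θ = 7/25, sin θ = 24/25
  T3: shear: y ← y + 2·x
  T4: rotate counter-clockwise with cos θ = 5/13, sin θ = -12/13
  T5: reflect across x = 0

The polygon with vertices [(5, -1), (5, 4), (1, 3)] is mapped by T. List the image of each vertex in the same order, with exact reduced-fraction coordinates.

T1 scale by (1, 3/2): (5, -1) → (5, -3/2); (5, 4) → (5, 6); (1, 3) → (1, 9/2)
T2 rotate counter-clockwise with cos θ = 7/25, sin θ = 24/25: (5, -3/2) → (71/25, 219/50); (5, 6) → (-109/25, 162/25); (1, 9/2) → (-101/25, 111/50)
T3 shear: y ← y + 2·x: (71/25, 219/50) → (71/25, 503/50); (-109/25, 162/25) → (-109/25, -56/25); (-101/25, 111/50) → (-101/25, -293/50)
T4 rotate counter-clockwise with cos θ = 5/13, sin θ = -12/13: (71/25, 503/50) → (3373/325, 811/650); (-109/25, -56/25) → (-1217/325, 1028/325); (-101/25, -293/50) → (-2263/325, 959/650)
T5 reflect across x = 0: (3373/325, 811/650) → (-3373/325, 811/650); (-1217/325, 1028/325) → (1217/325, 1028/325); (-2263/325, 959/650) → (2263/325, 959/650)

image vertices: (-3373/325, 811/650), (1217/325, 1028/325), (2263/325, 959/650)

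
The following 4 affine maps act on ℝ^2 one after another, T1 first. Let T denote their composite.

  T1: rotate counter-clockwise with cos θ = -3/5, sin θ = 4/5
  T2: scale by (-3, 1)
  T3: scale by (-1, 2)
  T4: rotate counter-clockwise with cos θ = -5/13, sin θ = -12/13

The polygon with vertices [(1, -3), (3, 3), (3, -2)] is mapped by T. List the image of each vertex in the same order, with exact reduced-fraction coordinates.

T1 rotate counter-clockwise with cos θ = -3/5, sin θ = 4/5: (1, -3) → (9/5, 13/5); (3, 3) → (-21/5, 3/5); (3, -2) → (-1/5, 18/5)
T2 scale by (-3, 1): (9/5, 13/5) → (-27/5, 13/5); (-21/5, 3/5) → (63/5, 3/5); (-1/5, 18/5) → (3/5, 18/5)
T3 scale by (-1, 2): (-27/5, 13/5) → (27/5, 26/5); (63/5, 3/5) → (-63/5, 6/5); (3/5, 18/5) → (-3/5, 36/5)
T4 rotate counter-clockwise with cos θ = -5/13, sin θ = -12/13: (27/5, 26/5) → (177/65, -454/65); (-63/5, 6/5) → (387/65, 726/65); (-3/5, 36/5) → (447/65, -144/65)

image vertices: (177/65, -454/65), (387/65, 726/65), (447/65, -144/65)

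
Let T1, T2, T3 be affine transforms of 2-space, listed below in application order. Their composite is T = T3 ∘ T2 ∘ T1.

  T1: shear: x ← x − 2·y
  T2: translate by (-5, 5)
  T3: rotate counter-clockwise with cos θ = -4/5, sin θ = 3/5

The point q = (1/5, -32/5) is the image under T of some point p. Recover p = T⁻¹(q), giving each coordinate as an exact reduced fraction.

p = (1, 0)

T1 = [1 -2 0; 0 1 0; 0 0 1]
T2·T1 = [1 -2 -5; 0 1 5; 0 0 1]
T3·…·T1 = [-4/5 1 1; 3/5 -2 -7; 0 0 1]
det M = 1; M⁻¹ = [-2 -1 -5; -3/5 -4/5 -5; 0 0 1]
M⁻¹ · (1/5, -32/5)ᵀ = (1, 0)ᵀ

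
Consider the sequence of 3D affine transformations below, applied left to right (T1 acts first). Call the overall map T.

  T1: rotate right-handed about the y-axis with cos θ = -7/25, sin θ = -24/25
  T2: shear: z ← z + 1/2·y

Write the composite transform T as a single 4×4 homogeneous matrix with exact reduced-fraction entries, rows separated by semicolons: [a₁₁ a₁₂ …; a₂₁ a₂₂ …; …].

T1 = [-7/25 0 -24/25 0; 0 1 0 0; 24/25 0 -7/25 0; 0 0 0 1]
T2·T1 = [-7/25 0 -24/25 0; 0 1 0 0; 24/25 1/2 -7/25 0; 0 0 0 1]

T = [-7/25 0 -24/25 0; 0 1 0 0; 24/25 1/2 -7/25 0; 0 0 0 1]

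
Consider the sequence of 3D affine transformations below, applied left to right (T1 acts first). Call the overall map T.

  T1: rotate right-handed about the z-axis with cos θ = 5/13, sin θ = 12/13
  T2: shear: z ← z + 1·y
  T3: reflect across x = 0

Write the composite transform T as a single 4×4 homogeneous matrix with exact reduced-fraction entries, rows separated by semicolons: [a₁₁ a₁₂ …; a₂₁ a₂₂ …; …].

T1 = [5/13 -12/13 0 0; 12/13 5/13 0 0; 0 0 1 0; 0 0 0 1]
T2·T1 = [5/13 -12/13 0 0; 12/13 5/13 0 0; 12/13 5/13 1 0; 0 0 0 1]
T3·…·T1 = [-5/13 12/13 0 0; 12/13 5/13 0 0; 12/13 5/13 1 0; 0 0 0 1]

T = [-5/13 12/13 0 0; 12/13 5/13 0 0; 12/13 5/13 1 0; 0 0 0 1]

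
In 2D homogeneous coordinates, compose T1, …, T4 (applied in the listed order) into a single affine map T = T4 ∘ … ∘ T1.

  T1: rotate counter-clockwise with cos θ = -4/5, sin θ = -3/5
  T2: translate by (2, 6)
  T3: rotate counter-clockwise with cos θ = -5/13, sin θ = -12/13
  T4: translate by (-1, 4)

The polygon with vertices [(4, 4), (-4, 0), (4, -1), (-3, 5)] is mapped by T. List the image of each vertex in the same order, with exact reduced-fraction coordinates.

image vertices: (-71/65, 178/65), (309/65, -262/65), (244/65, 258/65), (-22/65, -279/65)

T1 rotate counter-clockwise with cos θ = -4/5, sin θ = -3/5: (4, 4) → (-4/5, -28/5); (-4, 0) → (16/5, 12/5); (4, -1) → (-19/5, -8/5); (-3, 5) → (27/5, -11/5)
T2 translate by (2, 6): (-4/5, -28/5) → (6/5, 2/5); (16/5, 12/5) → (26/5, 42/5); (-19/5, -8/5) → (-9/5, 22/5); (27/5, -11/5) → (37/5, 19/5)
T3 rotate counter-clockwise with cos θ = -5/13, sin θ = -12/13: (6/5, 2/5) → (-6/65, -82/65); (26/5, 42/5) → (374/65, -522/65); (-9/5, 22/5) → (309/65, -2/65); (37/5, 19/5) → (43/65, -539/65)
T4 translate by (-1, 4): (-6/65, -82/65) → (-71/65, 178/65); (374/65, -522/65) → (309/65, -262/65); (309/65, -2/65) → (244/65, 258/65); (43/65, -539/65) → (-22/65, -279/65)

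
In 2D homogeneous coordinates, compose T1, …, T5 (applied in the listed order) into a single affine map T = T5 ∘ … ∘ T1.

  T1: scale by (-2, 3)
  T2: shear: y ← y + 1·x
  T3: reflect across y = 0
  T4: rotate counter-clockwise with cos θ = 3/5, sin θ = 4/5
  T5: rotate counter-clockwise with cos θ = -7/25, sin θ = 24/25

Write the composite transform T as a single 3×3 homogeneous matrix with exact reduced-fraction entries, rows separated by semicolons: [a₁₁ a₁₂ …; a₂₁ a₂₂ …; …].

T1 = [-2 0 0; 0 3 0; 0 0 1]
T2·T1 = [-2 0 0; -2 3 0; 0 0 1]
T3·…·T1 = [-2 0 0; 2 -3 0; 0 0 1]
T4·…·T1 = [-14/5 12/5 0; -2/5 -9/5 0; 0 0 1]
T5·…·T1 = [146/125 132/125 0; -322/125 351/125 0; 0 0 1]

T = [146/125 132/125 0; -322/125 351/125 0; 0 0 1]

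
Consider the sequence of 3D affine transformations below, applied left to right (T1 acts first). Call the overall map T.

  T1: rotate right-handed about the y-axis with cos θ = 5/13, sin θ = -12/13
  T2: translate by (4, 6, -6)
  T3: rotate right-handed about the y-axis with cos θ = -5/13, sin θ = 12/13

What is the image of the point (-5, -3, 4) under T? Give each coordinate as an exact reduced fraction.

T1 rotate right-handed about the y-axis with cos θ = 5/13, sin θ = -12/13: (-5, -3, 4) → (-73/13, -3, -40/13)
T2 translate by (4, 6, -6): (-73/13, -3, -40/13) → (-21/13, 3, -118/13)
T3 rotate right-handed about the y-axis with cos θ = -5/13, sin θ = 12/13: (-21/13, 3, -118/13) → (-1311/169, 3, 842/169)

T(p) = (-1311/169, 3, 842/169)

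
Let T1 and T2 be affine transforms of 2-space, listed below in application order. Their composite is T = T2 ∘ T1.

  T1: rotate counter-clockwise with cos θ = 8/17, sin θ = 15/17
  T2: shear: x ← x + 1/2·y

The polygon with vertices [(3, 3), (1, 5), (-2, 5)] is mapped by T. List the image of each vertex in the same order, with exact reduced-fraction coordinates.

image vertices: (27/34, 69/17), (-79/34, 55/17), (-86/17, 10/17)

T1 rotate counter-clockwise with cos θ = 8/17, sin θ = 15/17: (3, 3) → (-21/17, 69/17); (1, 5) → (-67/17, 55/17); (-2, 5) → (-91/17, 10/17)
T2 shear: x ← x + 1/2·y: (-21/17, 69/17) → (27/34, 69/17); (-67/17, 55/17) → (-79/34, 55/17); (-91/17, 10/17) → (-86/17, 10/17)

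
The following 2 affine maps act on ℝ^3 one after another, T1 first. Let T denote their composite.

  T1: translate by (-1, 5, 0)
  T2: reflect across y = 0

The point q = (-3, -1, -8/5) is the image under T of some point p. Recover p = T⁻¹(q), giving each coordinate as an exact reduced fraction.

p = (-2, -4, -8/5)

T1 = [1 0 0 -1; 0 1 0 5; 0 0 1 0; 0 0 0 1]
T2·T1 = [1 0 0 -1; 0 -1 0 -5; 0 0 1 0; 0 0 0 1]
det M = -1; M⁻¹ = [1 0 0 1; 0 -1 0 -5; 0 0 1 0; 0 0 0 1]
M⁻¹ · (-3, -1, -8/5)ᵀ = (-2, -4, -8/5)ᵀ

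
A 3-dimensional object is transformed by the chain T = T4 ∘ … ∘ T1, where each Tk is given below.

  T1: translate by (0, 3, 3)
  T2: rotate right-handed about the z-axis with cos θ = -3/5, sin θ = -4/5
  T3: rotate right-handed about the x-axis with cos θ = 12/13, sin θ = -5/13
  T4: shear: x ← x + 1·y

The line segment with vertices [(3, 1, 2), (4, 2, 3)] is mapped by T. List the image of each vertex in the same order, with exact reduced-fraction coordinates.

T1 translate by (0, 3, 3): (3, 1, 2) → (3, 4, 5); (4, 2, 3) → (4, 5, 6)
T2 rotate right-handed about the z-axis with cos θ = -3/5, sin θ = -4/5: (3, 4, 5) → (7/5, -24/5, 5); (4, 5, 6) → (8/5, -31/5, 6)
T3 rotate right-handed about the x-axis with cos θ = 12/13, sin θ = -5/13: (7/5, -24/5, 5) → (7/5, -163/65, 84/13); (8/5, -31/5, 6) → (8/5, -222/65, 103/13)
T4 shear: x ← x + 1·y: (7/5, -163/65, 84/13) → (-72/65, -163/65, 84/13); (8/5, -222/65, 103/13) → (-118/65, -222/65, 103/13)

image vertices: (-72/65, -163/65, 84/13), (-118/65, -222/65, 103/13)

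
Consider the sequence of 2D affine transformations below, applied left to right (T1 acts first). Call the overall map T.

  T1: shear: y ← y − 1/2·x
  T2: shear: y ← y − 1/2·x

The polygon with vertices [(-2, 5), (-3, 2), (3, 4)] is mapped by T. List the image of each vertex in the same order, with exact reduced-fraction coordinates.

T1 shear: y ← y − 1/2·x: (-2, 5) → (-2, 6); (-3, 2) → (-3, 7/2); (3, 4) → (3, 5/2)
T2 shear: y ← y − 1/2·x: (-2, 6) → (-2, 7); (-3, 7/2) → (-3, 5); (3, 5/2) → (3, 1)

image vertices: (-2, 7), (-3, 5), (3, 1)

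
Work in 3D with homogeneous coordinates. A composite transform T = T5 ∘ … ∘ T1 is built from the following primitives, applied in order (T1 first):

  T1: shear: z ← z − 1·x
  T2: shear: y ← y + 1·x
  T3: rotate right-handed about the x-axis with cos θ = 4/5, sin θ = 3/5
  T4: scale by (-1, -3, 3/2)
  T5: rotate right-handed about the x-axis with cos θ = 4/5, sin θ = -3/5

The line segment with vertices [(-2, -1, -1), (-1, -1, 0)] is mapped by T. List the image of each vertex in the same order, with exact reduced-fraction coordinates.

T1 shear: z ← z − 1·x: (-2, -1, -1) → (-2, -1, 1); (-1, -1, 0) → (-1, -1, 1)
T2 shear: y ← y + 1·x: (-2, -1, 1) → (-2, -3, 1); (-1, -1, 1) → (-1, -2, 1)
T3 rotate right-handed about the x-axis with cos θ = 4/5, sin θ = 3/5: (-2, -3, 1) → (-2, -3, -1); (-1, -2, 1) → (-1, -11/5, -2/5)
T4 scale by (-1, -3, 3/2): (-2, -3, -1) → (2, 9, -3/2); (-1, -11/5, -2/5) → (1, 33/5, -3/5)
T5 rotate right-handed about the x-axis with cos θ = 4/5, sin θ = -3/5: (2, 9, -3/2) → (2, 63/10, -33/5); (1, 33/5, -3/5) → (1, 123/25, -111/25)

image vertices: (2, 63/10, -33/5), (1, 123/25, -111/25)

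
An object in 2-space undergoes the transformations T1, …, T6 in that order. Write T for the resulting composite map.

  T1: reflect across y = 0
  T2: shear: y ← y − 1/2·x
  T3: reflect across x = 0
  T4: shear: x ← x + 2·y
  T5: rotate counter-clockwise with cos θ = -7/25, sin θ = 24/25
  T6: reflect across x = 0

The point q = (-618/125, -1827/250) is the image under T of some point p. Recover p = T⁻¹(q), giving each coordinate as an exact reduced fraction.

p = (3, 6/5)

T1 = [1 0 0; 0 -1 0; 0 0 1]
T2·T1 = [1 0 0; -1/2 -1 0; 0 0 1]
T3·…·T1 = [-1 0 0; -1/2 -1 0; 0 0 1]
T4·…·T1 = [-2 -2 0; -1/2 -1 0; 0 0 1]
T5·…·T1 = [26/25 38/25 0; -89/50 -41/25 0; 0 0 1]
T6·…·T1 = [-26/25 -38/25 0; -89/50 -41/25 0; 0 0 1]
det M = -1; M⁻¹ = [41/25 -38/25 0; -89/50 26/25 0; 0 0 1]
M⁻¹ · (-618/125, -1827/250)ᵀ = (3, 6/5)ᵀ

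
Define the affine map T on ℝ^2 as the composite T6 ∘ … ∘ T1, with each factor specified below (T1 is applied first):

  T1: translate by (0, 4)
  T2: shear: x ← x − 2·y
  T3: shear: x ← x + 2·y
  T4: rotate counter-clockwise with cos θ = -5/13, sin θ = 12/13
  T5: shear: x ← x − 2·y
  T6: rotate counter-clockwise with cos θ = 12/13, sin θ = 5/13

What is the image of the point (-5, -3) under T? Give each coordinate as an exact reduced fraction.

T(p) = (157/13, -5/13)

T1 translate by (0, 4): (-5, -3) → (-5, 1)
T2 shear: x ← x − 2·y: (-5, 1) → (-7, 1)
T3 shear: x ← x + 2·y: (-7, 1) → (-5, 1)
T4 rotate counter-clockwise with cos θ = -5/13, sin θ = 12/13: (-5, 1) → (1, -5)
T5 shear: x ← x − 2·y: (1, -5) → (11, -5)
T6 rotate counter-clockwise with cos θ = 12/13, sin θ = 5/13: (11, -5) → (157/13, -5/13)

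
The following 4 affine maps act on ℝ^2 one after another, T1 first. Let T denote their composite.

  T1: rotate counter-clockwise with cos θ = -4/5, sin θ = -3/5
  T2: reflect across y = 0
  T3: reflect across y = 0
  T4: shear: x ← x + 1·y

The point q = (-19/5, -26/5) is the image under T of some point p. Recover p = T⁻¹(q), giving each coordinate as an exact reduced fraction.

T1 = [-4/5 3/5 0; -3/5 -4/5 0; 0 0 1]
T2·T1 = [-4/5 3/5 0; 3/5 4/5 0; 0 0 1]
T3·…·T1 = [-4/5 3/5 0; -3/5 -4/5 0; 0 0 1]
T4·…·T1 = [-7/5 -1/5 0; -3/5 -4/5 0; 0 0 1]
det M = 1; M⁻¹ = [-4/5 1/5 0; 3/5 -7/5 0; 0 0 1]
M⁻¹ · (-19/5, -26/5)ᵀ = (2, 5)ᵀ

p = (2, 5)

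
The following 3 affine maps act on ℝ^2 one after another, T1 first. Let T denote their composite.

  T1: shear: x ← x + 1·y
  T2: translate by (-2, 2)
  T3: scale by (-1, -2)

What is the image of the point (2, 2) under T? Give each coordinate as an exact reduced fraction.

T(p) = (-2, -8)

T1 shear: x ← x + 1·y: (2, 2) → (4, 2)
T2 translate by (-2, 2): (4, 2) → (2, 4)
T3 scale by (-1, -2): (2, 4) → (-2, -8)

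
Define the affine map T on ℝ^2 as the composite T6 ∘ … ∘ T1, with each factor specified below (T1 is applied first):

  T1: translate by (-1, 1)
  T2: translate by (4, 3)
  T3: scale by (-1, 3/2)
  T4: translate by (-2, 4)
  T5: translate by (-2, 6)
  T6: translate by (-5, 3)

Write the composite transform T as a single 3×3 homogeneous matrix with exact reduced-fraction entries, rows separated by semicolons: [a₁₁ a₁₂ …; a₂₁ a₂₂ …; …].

T = [-1 0 -12; 0 3/2 19; 0 0 1]

T1 = [1 0 -1; 0 1 1; 0 0 1]
T2·T1 = [1 0 3; 0 1 4; 0 0 1]
T3·…·T1 = [-1 0 -3; 0 3/2 6; 0 0 1]
T4·…·T1 = [-1 0 -5; 0 3/2 10; 0 0 1]
T5·…·T1 = [-1 0 -7; 0 3/2 16; 0 0 1]
T6·…·T1 = [-1 0 -12; 0 3/2 19; 0 0 1]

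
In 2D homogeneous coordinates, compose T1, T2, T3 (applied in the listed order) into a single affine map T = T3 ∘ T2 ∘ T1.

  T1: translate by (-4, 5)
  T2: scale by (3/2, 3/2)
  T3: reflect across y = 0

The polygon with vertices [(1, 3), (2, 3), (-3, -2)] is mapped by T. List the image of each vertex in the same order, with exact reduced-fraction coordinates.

image vertices: (-9/2, -12), (-3, -12), (-21/2, -9/2)

T1 translate by (-4, 5): (1, 3) → (-3, 8); (2, 3) → (-2, 8); (-3, -2) → (-7, 3)
T2 scale by (3/2, 3/2): (-3, 8) → (-9/2, 12); (-2, 8) → (-3, 12); (-7, 3) → (-21/2, 9/2)
T3 reflect across y = 0: (-9/2, 12) → (-9/2, -12); (-3, 12) → (-3, -12); (-21/2, 9/2) → (-21/2, -9/2)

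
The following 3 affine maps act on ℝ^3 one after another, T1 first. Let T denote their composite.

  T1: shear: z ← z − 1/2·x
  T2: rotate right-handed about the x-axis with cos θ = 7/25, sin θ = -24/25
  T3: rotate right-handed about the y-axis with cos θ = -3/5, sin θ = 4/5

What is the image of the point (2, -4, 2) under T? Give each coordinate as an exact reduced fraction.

T(p) = (262/125, -4/25, -509/125)

T1 shear: z ← z − 1/2·x: (2, -4, 2) → (2, -4, 1)
T2 rotate right-handed about the x-axis with cos θ = 7/25, sin θ = -24/25: (2, -4, 1) → (2, -4/25, 103/25)
T3 rotate right-handed about the y-axis with cos θ = -3/5, sin θ = 4/5: (2, -4/25, 103/25) → (262/125, -4/25, -509/125)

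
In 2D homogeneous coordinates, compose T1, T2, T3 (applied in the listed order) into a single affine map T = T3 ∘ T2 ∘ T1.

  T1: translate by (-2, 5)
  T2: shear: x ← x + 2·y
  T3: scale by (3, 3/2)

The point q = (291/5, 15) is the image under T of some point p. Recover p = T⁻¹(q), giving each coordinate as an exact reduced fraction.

T1 = [1 0 -2; 0 1 5; 0 0 1]
T2·T1 = [1 2 8; 0 1 5; 0 0 1]
T3·…·T1 = [3 6 24; 0 3/2 15/2; 0 0 1]
det M = 9/2; M⁻¹ = [1/3 -4/3 2; 0 2/3 -5; 0 0 1]
M⁻¹ · (291/5, 15)ᵀ = (7/5, 5)ᵀ

p = (7/5, 5)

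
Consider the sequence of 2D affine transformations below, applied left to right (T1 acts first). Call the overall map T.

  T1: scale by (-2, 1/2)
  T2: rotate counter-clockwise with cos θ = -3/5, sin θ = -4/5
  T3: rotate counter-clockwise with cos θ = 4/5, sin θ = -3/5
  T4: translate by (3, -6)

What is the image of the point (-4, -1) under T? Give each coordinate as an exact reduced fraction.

T1 scale by (-2, 1/2): (-4, -1) → (8, -1/2)
T2 rotate counter-clockwise with cos θ = -3/5, sin θ = -4/5: (8, -1/2) → (-26/5, -61/10)
T3 rotate counter-clockwise with cos θ = 4/5, sin θ = -3/5: (-26/5, -61/10) → (-391/50, -44/25)
T4 translate by (3, -6): (-391/50, -44/25) → (-241/50, -194/25)

T(p) = (-241/50, -194/25)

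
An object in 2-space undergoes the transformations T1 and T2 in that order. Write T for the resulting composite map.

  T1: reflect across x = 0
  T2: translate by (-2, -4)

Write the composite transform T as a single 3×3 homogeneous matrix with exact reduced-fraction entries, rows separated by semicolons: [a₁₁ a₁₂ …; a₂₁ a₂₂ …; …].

T1 = [-1 0 0; 0 1 0; 0 0 1]
T2·T1 = [-1 0 -2; 0 1 -4; 0 0 1]

T = [-1 0 -2; 0 1 -4; 0 0 1]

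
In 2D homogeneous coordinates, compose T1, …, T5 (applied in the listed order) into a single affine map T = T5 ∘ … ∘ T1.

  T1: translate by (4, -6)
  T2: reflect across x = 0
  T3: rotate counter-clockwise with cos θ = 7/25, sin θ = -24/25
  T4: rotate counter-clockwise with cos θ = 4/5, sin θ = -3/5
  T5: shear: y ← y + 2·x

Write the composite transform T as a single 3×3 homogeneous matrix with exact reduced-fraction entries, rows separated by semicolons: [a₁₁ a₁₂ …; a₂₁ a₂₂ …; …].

T = [44/125 117/125 -526/125; 41/25 38/25 -64/25; 0 0 1]

T1 = [1 0 4; 0 1 -6; 0 0 1]
T2·T1 = [-1 0 -4; 0 1 -6; 0 0 1]
T3·…·T1 = [-7/25 24/25 -172/25; 24/25 7/25 54/25; 0 0 1]
T4·…·T1 = [44/125 117/125 -526/125; 117/125 -44/125 732/125; 0 0 1]
T5·…·T1 = [44/125 117/125 -526/125; 41/25 38/25 -64/25; 0 0 1]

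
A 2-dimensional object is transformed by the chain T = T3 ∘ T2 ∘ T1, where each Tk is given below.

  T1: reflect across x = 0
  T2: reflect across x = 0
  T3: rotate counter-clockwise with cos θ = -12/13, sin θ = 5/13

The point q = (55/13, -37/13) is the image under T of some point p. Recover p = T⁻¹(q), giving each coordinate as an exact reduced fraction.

T1 = [-1 0 0; 0 1 0; 0 0 1]
T2·T1 = [1 0 0; 0 1 0; 0 0 1]
T3·…·T1 = [-12/13 -5/13 0; 5/13 -12/13 0; 0 0 1]
det M = 1; M⁻¹ = [-12/13 5/13 0; -5/13 -12/13 0; 0 0 1]
M⁻¹ · (55/13, -37/13)ᵀ = (-5, 1)ᵀ

p = (-5, 1)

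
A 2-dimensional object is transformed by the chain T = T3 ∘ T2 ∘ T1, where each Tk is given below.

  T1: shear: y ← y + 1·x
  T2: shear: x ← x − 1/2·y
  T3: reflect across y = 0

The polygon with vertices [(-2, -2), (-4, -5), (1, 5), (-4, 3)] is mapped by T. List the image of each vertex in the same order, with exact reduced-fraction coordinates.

image vertices: (0, 4), (1/2, 9), (-2, -6), (-7/2, 1)

T1 shear: y ← y + 1·x: (-2, -2) → (-2, -4); (-4, -5) → (-4, -9); (1, 5) → (1, 6); (-4, 3) → (-4, -1)
T2 shear: x ← x − 1/2·y: (-2, -4) → (0, -4); (-4, -9) → (1/2, -9); (1, 6) → (-2, 6); (-4, -1) → (-7/2, -1)
T3 reflect across y = 0: (0, -4) → (0, 4); (1/2, -9) → (1/2, 9); (-2, 6) → (-2, -6); (-7/2, -1) → (-7/2, 1)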